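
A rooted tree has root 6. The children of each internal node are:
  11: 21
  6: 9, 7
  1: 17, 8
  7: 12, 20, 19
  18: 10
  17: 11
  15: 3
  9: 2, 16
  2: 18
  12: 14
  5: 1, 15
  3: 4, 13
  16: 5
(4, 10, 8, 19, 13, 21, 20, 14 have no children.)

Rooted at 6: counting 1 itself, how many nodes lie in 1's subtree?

The subtree rooted at 1 contains: 1, 17, 8, 11, 21 — 5 nodes.

5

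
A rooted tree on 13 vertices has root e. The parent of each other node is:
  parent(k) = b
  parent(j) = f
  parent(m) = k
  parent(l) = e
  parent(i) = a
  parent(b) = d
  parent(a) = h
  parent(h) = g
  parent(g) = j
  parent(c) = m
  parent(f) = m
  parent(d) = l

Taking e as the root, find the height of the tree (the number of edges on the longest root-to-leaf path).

A deepest node is i, reached by e–l–d–b–k–m–f–j–g–h–a–i.
That path has 11 edges, so the height is 11.

11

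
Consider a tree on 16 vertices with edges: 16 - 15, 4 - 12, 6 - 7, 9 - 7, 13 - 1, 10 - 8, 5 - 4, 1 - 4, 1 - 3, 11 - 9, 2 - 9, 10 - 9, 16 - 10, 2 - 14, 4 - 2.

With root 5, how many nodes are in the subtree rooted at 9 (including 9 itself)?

8

The subtree rooted at 9 contains: 9, 10, 7, 11, 8, 16, 6, 15 — 8 nodes.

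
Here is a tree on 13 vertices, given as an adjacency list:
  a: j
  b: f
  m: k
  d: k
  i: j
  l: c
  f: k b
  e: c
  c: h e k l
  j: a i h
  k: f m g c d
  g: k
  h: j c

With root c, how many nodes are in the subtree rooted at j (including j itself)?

j's subtree: {j, a, i}, size 3.

3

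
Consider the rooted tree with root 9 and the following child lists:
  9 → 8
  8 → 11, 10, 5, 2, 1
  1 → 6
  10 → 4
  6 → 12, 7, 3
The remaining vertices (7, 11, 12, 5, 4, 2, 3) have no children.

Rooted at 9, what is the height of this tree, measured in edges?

The longest root-to-leaf path is 9-8-1-6-12 (4 edges).

4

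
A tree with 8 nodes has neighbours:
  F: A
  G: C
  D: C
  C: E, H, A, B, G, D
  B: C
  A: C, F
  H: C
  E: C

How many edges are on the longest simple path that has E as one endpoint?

Distances from E peak at 3, attained at F.
E – C – A – F

3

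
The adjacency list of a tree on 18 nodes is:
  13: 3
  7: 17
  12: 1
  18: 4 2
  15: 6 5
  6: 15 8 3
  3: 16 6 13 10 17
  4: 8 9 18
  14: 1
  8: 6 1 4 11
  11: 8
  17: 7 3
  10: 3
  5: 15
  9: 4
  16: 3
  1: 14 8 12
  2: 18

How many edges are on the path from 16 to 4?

The path is 16 - 3 - 6 - 8 - 4, which has 4 edges.

4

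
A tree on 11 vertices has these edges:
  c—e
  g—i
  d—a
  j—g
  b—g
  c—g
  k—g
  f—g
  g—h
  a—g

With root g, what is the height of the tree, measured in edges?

A deepest node is d, reached by g – a – d.
That path has 2 edges, so the height is 2.

2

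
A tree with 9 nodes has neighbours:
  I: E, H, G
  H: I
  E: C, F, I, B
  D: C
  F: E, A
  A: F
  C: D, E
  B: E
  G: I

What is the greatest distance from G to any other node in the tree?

4

A farthest node from G is A (D also at distance 4).
The path G – I – E – F – A has 4 edges.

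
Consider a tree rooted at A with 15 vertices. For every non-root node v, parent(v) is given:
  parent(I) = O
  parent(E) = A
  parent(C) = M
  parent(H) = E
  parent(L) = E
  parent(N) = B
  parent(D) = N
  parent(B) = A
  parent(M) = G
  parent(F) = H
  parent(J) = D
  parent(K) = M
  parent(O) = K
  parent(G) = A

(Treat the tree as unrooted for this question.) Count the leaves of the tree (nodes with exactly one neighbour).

5

Degree-1 nodes: C, F, I, J, L — 5 of them.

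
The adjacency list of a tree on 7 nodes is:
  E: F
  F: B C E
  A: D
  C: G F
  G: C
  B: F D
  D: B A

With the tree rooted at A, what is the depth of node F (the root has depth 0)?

3

A – D – B – F — 3 edges.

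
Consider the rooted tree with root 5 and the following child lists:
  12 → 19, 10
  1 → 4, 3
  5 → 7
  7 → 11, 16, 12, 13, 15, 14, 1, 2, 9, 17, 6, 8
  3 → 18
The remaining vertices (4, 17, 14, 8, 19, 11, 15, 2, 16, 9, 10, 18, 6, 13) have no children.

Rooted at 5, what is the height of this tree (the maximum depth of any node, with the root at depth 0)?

The longest root-to-leaf path is 5–7–1–3–18 (4 edges).

4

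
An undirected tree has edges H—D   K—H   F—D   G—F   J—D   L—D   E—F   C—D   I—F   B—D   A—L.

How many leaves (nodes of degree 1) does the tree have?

8

Exactly 8 nodes have a single neighbour: A, B, C, E, G, I, J, K.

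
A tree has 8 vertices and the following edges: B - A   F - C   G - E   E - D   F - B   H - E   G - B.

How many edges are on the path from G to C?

3

Walking from G: G–B–F–C. Length 3.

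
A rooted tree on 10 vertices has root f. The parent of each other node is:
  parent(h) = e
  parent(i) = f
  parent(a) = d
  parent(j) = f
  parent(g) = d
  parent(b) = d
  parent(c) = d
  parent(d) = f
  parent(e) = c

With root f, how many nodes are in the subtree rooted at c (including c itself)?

3

The subtree rooted at c contains: c, e, h — 3 nodes.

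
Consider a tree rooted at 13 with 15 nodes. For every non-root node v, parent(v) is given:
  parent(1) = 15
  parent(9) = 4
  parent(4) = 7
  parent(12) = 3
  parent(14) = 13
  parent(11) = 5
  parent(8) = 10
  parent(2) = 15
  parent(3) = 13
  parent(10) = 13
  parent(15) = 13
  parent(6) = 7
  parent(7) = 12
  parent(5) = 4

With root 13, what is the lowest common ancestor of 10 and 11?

Ancestors of 10 (toward the root): 10, 13.
Ancestors of 11: 11, 5, 4, 7, 12, 3, 13.
The deepest node appearing in both lists is 13.

13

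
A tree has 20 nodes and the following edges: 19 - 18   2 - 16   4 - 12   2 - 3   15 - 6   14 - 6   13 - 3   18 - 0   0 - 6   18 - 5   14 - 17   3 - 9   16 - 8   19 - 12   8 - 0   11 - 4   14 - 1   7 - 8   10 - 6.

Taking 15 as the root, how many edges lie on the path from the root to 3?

Path from 15 to 3: 15 – 6 – 0 – 8 – 16 – 2 – 3, which has 6 edges.

6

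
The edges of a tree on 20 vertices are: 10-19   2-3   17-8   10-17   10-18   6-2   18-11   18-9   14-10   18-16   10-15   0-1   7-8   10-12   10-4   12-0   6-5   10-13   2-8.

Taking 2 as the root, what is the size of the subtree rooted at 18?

Descendants of 18 (including itself): 18, 16, 9, 11. That's 4.

4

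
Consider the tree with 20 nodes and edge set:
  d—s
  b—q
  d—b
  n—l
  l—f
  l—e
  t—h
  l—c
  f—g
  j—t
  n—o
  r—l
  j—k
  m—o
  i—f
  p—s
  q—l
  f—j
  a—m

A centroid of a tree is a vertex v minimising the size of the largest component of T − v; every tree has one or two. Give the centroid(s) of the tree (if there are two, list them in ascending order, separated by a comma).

Delete l: the remaining components have sizes 7, 5, 4, 1, 1, 1. Max 7 ≤ 10, so l is a centroid.
No neighbour of l does as well, so l is the unique centroid.

l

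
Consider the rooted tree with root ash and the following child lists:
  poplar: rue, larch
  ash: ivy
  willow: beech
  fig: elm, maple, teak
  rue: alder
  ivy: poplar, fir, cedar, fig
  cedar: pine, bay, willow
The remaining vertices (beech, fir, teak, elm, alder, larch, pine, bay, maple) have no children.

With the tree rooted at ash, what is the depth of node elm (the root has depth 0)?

3

Climbing from elm to the root: elm → fig → ivy → ash. That's 3 steps.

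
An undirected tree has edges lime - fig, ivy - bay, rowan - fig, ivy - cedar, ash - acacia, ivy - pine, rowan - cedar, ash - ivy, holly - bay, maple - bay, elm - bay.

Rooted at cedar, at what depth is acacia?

Path from cedar to acacia: cedar – ivy – ash – acacia, which has 3 edges.

3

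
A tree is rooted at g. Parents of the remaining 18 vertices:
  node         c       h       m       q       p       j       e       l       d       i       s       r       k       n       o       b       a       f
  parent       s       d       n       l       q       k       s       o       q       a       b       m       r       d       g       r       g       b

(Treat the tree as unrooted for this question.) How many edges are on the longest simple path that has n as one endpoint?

7

The node farthest from n is i, via n-d-q-l-o-g-a-i — 7 edges.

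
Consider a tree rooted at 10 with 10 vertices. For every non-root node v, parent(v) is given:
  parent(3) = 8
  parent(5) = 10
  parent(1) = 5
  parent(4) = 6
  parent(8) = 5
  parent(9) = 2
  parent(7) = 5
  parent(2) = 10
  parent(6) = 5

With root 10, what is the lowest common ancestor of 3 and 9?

10

Path 3→root: 3 8 5 10; path 9→root: 9 2 10.
First common node: 10.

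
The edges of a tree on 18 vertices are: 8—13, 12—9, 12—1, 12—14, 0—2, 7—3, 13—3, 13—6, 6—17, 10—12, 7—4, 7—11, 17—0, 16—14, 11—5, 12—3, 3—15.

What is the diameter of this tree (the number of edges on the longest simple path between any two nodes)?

8

BFS from 2 reaches 16 last, at distance 8; BFS from 16 confirms no node is farther.
Path: 2 – 0 – 17 – 6 – 13 – 3 – 12 – 14 – 16.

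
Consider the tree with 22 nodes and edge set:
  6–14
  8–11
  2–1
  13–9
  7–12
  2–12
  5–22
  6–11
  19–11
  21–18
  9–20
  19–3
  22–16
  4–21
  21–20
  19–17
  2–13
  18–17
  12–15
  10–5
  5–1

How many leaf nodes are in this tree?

8

The leaves are 3, 4, 7, 8, 10, 14, 15, 16.
That is 8 leaves.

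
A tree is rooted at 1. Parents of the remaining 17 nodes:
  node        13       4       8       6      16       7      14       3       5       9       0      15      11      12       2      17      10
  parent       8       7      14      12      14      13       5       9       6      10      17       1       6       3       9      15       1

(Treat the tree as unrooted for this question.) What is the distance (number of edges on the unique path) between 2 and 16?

7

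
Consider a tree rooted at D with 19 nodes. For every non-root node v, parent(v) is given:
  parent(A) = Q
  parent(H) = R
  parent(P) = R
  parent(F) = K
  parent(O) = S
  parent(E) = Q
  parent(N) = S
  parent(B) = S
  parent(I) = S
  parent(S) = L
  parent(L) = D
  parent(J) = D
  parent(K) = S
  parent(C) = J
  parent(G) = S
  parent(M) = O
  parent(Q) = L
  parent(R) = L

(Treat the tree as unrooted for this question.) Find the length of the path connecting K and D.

3

Walking from K: K – S – L – D. Length 3.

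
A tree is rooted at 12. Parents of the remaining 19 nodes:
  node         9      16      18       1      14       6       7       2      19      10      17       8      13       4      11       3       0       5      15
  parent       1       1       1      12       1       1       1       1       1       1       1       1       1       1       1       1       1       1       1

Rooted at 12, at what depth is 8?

Path from 12 to 8: 12 → 1 → 8, which has 2 edges.

2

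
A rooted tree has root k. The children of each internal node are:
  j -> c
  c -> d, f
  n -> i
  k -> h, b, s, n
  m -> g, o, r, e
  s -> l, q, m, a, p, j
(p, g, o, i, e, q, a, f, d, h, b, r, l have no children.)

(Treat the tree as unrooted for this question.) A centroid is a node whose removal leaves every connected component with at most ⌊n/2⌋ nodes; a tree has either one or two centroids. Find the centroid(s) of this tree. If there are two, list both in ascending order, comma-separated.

Delete s: the remaining components have sizes 5, 5, 4, 1, 1, 1, 1. Max 5 ≤ 9, so s is a centroid.
Every other node leaves some component of size > 9, so the centroid is unique.

s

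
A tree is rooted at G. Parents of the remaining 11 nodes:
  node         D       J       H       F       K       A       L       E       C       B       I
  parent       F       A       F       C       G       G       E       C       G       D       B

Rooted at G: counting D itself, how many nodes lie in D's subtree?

Descendants of D (including itself): D, B, I. That's 3.

3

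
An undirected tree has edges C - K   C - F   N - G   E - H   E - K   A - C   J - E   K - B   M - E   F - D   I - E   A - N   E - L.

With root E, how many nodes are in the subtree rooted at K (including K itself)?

8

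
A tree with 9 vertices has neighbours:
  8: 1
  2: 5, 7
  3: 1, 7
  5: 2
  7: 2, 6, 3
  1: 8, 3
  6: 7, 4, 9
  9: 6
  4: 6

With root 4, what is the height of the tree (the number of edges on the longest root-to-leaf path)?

5

8 sits deepest: 4 – 6 – 7 – 3 – 1 – 8 — 5 edges from the root.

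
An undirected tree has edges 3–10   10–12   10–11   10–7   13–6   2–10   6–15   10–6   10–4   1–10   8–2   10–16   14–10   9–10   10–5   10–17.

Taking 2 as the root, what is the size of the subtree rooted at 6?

3

6's subtree: {6, 13, 15}, size 3.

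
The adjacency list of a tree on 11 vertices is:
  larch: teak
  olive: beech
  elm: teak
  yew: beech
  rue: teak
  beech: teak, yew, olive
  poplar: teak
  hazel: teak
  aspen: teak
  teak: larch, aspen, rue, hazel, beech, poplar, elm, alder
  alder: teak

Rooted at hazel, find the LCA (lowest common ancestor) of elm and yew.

Ancestors of elm (toward the root): elm, teak, hazel.
Ancestors of yew: yew, beech, teak, hazel.
The deepest node appearing in both lists is teak.

teak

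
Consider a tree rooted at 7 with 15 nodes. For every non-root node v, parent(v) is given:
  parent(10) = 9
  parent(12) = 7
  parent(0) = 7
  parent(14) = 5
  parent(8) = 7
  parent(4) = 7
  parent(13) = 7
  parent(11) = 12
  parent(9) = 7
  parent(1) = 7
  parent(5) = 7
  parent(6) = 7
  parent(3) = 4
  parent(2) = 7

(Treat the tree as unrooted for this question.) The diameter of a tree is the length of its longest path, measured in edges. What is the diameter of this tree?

4

A longest path is 3-4-7-9-10, with 4 edges.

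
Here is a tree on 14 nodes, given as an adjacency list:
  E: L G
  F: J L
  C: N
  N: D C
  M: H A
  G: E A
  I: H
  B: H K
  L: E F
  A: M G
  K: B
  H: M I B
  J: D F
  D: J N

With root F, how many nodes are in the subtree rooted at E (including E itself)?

8

Descendants of E (including itself): E, G, A, M, H, I, B, K. That's 8.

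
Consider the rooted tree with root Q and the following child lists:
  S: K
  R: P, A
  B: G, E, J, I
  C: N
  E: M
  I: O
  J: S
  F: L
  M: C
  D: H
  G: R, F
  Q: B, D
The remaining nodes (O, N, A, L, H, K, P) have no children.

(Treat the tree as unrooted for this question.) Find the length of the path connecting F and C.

5

Walking from F: F - G - B - E - M - C. Length 5.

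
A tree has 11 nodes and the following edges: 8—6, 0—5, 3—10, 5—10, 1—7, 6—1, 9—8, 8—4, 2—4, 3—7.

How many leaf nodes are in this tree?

Degree-1 nodes: 0, 2, 9 — 3 of them.

3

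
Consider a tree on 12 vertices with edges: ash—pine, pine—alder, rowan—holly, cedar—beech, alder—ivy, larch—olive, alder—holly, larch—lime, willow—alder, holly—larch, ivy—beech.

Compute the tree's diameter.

6

Starting from cedar, a farthest node is lime at distance 6.
One longest path: cedar – beech – ivy – alder – holly – larch – lime.
So the diameter is 6.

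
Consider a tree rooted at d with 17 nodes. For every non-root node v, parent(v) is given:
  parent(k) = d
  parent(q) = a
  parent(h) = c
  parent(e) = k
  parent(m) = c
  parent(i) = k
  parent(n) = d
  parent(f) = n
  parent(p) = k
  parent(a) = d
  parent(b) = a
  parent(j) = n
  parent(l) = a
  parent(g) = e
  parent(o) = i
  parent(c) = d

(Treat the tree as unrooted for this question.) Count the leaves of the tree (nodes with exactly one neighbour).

The leaves are b, f, g, h, j, l, m, o, p, q.
That is 10 leaves.

10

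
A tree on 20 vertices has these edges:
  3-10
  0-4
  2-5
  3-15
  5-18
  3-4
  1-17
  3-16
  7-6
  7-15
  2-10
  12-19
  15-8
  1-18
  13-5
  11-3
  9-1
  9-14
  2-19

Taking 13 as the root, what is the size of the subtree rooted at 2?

2's subtree: {2, 10, 19, 3, 12, 4, 15, 11, 16, 0, 7, 8, 6}, size 13.

13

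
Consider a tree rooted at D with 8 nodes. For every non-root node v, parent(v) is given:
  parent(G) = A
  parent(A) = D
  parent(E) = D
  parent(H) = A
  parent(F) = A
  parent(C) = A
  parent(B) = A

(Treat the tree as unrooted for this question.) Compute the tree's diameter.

BFS from E reaches G last, at distance 3; BFS from G confirms no node is farther.
Path: E - D - A - G.

3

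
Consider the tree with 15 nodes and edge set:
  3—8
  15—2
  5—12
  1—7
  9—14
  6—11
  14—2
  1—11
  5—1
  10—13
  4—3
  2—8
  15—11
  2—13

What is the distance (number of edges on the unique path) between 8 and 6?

4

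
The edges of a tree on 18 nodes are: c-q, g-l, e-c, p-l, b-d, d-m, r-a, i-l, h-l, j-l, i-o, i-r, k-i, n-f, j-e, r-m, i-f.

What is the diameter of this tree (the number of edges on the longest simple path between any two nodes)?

9

Starting from q, a farthest node is b at distance 9.
One longest path: q-c-e-j-l-i-r-m-d-b.
So the diameter is 9.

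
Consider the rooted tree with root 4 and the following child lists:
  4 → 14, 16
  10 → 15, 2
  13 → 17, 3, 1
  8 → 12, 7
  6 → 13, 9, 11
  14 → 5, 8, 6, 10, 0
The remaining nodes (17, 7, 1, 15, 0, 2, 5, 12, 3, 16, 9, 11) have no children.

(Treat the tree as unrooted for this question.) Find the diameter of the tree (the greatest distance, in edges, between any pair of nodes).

5

A longest path is 1 – 13 – 6 – 14 – 8 – 7, with 5 edges.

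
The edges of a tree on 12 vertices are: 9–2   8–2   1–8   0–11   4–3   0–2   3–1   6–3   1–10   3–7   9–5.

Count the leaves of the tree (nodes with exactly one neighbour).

6

The leaves are 4, 5, 6, 7, 10, 11.
That is 6 leaves.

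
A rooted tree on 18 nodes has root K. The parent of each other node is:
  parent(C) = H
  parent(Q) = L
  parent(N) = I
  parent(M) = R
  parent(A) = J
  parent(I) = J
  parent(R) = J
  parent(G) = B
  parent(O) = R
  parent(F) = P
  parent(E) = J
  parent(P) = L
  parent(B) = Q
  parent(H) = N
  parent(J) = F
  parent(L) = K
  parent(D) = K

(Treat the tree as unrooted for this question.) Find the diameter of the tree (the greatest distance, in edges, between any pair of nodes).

10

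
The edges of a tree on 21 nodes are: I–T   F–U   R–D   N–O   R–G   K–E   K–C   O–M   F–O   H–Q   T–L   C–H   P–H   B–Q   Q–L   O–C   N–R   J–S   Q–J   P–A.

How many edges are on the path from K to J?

4

The path is K – C – H – Q – J, which has 4 edges.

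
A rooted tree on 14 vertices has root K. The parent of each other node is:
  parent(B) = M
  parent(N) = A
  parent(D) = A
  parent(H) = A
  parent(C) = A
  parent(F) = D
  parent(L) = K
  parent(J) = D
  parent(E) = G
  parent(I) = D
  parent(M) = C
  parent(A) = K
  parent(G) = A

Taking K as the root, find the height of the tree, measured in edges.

B sits deepest: K-A-C-M-B — 4 edges from the root.

4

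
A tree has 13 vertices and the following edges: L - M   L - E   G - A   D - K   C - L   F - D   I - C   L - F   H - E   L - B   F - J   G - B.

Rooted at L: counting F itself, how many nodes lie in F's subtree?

F's subtree: {F, D, J, K}, size 4.

4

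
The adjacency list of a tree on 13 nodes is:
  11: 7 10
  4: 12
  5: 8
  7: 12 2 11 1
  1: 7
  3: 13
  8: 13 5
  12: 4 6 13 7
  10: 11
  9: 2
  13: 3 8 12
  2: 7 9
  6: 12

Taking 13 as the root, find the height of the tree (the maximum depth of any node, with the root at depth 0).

4

The longest root-to-leaf path is 13–12–7–11–10 (4 edges).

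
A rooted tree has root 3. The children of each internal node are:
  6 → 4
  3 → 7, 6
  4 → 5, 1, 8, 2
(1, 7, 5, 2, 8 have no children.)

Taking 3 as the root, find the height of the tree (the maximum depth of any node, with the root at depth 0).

2 sits deepest: 3-6-4-2 — 3 edges from the root.

3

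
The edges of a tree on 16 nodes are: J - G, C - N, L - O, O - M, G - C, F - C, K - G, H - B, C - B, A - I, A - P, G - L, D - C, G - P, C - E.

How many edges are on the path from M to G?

Walking from M: M–O–L–G. Length 3.

3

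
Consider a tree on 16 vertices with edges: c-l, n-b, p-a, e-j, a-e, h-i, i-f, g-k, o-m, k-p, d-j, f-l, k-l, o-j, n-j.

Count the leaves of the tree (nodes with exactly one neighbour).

Exactly 6 nodes have a single neighbour: b, c, d, g, h, m.

6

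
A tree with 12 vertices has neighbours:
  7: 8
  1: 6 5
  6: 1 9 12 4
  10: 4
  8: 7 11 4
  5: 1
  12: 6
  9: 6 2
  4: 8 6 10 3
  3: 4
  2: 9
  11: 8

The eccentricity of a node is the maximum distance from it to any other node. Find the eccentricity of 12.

4

Distances from 12 peak at 4, attained at 7 (11 also at distance 4).
12-6-4-8-7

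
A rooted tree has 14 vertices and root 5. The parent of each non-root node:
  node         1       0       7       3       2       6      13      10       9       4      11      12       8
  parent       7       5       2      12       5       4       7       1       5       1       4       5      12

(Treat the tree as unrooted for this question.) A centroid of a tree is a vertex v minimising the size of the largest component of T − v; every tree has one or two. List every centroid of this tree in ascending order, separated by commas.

2, 7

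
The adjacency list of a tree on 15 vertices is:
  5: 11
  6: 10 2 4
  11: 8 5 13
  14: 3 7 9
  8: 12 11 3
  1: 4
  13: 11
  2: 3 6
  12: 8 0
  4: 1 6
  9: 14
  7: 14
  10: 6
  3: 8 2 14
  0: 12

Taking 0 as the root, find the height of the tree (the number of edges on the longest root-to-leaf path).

The longest root-to-leaf path is 0-12-8-3-2-6-4-1 (7 edges).

7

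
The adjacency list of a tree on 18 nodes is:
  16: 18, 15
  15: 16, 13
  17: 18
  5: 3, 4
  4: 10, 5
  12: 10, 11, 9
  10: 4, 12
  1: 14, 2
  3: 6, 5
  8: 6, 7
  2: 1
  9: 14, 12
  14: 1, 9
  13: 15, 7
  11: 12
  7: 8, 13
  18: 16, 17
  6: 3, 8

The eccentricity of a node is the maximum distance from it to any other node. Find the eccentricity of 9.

13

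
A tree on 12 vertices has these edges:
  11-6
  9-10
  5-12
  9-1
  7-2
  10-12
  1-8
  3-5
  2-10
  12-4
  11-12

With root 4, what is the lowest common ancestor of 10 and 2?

Ancestors of 10 (toward the root): 10, 12, 4.
Ancestors of 2: 2, 10, 12, 4.
The deepest node appearing in both lists is 10.

10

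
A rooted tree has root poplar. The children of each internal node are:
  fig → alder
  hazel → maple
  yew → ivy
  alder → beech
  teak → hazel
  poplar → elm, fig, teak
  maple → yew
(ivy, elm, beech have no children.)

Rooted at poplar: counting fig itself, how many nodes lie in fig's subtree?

Descendants of fig (including itself): fig, alder, beech. That's 3.

3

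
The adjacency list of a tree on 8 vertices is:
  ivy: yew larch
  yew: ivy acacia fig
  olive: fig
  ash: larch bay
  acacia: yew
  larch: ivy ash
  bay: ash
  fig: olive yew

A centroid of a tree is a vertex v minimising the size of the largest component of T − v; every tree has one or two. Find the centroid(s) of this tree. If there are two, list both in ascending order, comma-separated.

ivy, yew

If yew is removed the pieces have sizes 4, 2, 1, all ≤ ⌊8/2⌋ = 4.
Its neighbour ivy also leaves a largest component of size 4, so both are centroids.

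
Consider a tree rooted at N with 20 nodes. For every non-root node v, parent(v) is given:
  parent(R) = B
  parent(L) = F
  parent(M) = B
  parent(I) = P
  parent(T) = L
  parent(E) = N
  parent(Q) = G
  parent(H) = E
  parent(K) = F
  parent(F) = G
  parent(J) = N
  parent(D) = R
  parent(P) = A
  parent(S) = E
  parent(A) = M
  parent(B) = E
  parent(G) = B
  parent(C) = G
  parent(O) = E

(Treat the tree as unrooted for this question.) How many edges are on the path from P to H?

5

The path is P - A - M - B - E - H, which has 5 edges.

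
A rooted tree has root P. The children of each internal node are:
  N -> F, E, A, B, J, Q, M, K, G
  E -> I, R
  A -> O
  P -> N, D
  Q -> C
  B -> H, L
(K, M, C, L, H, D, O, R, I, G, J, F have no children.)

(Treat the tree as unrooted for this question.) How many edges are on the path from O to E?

Walking from O: O–A–N–E. Length 3.

3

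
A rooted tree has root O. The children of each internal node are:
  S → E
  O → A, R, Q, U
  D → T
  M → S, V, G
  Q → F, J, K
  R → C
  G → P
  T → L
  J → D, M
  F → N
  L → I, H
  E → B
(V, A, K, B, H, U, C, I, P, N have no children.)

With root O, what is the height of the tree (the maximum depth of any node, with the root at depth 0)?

The longest root-to-leaf path is O–Q–J–M–S–E–B (6 edges).

6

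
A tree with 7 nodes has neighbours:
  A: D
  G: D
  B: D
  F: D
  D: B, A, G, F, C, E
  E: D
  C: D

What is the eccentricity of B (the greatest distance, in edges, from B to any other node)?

A farthest node from B is E (A, G, C, F also at distance 2).
The path B – D – E has 2 edges.

2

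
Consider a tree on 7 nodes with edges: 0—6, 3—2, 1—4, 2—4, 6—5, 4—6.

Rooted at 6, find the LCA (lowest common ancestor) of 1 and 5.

6

Path 1→root: 1 4 6; path 5→root: 5 6.
First common node: 6.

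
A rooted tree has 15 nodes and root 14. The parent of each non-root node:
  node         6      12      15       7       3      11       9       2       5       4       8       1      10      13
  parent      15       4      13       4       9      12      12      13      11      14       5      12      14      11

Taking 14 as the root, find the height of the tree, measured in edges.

The longest root-to-leaf path is 14 – 4 – 12 – 11 – 13 – 15 – 6 (6 edges).

6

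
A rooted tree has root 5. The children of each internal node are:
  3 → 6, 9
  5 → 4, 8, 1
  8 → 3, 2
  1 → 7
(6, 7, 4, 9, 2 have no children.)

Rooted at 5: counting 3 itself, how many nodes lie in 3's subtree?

3

Descendants of 3 (including itself): 3, 6, 9. That's 3.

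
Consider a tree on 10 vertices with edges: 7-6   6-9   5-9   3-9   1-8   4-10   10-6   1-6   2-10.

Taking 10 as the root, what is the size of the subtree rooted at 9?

9's subtree: {9, 5, 3}, size 3.

3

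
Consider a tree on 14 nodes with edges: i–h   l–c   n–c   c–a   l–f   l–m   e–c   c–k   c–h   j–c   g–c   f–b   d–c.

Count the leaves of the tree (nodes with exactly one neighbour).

The leaves are a, b, d, e, g, i, j, k, m, n.
That is 10 leaves.

10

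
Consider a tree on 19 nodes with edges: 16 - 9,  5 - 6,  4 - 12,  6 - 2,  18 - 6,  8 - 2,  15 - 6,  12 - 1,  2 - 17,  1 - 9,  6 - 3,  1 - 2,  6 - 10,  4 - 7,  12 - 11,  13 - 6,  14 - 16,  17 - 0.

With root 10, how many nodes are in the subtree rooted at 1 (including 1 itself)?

8

The subtree rooted at 1 contains: 1, 12, 9, 4, 11, 16, 7, 14 — 8 nodes.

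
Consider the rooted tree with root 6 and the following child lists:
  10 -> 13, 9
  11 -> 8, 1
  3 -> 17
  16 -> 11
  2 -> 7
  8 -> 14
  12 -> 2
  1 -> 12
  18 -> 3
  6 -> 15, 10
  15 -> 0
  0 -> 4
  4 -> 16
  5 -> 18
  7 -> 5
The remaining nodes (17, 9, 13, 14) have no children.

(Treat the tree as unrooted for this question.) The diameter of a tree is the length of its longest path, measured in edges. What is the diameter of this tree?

15

BFS from 13 reaches 17 last, at distance 15; BFS from 17 confirms no node is farther.
Path: 13 – 10 – 6 – 15 – 0 – 4 – 16 – 11 – 1 – 12 – 2 – 7 – 5 – 18 – 3 – 17.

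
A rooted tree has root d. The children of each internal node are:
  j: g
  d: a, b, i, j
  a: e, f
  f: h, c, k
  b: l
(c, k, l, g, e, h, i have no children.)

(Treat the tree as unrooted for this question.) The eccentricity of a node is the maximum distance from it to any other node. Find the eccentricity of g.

Distances from g peak at 5, attained at k (h, c also at distance 5).
g–j–d–a–f–k

5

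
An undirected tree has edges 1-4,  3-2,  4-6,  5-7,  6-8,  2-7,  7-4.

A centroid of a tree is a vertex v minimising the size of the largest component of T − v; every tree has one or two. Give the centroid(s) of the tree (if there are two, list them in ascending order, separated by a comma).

If 7 is removed the pieces have sizes 4, 2, 1, all ≤ ⌊8/2⌋ = 4.
Its neighbour 4 also leaves a largest component of size 4, so both are centroids.

4, 7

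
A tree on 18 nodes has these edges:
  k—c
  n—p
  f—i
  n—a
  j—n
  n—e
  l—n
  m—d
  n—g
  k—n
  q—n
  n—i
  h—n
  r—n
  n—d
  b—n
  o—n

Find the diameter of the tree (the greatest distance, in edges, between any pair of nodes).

4

A longest path is c – k – n – d – m, with 4 edges.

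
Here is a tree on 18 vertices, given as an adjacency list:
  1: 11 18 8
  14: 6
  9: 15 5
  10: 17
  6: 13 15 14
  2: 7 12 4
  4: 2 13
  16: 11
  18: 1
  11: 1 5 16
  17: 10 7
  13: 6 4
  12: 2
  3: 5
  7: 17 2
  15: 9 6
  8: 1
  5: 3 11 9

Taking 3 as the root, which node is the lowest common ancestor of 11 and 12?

5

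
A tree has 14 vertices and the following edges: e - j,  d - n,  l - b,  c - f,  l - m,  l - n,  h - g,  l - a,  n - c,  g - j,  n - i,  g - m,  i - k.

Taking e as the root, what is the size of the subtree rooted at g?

Descendants of g (including itself): g, m, h, l, b, n, a, c, i, d, f, k. That's 12.

12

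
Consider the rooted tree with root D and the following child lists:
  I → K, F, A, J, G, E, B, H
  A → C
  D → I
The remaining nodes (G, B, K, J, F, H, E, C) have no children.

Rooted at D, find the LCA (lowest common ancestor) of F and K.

Path F→root: F I D; path K→root: K I D.
First common node: I.

I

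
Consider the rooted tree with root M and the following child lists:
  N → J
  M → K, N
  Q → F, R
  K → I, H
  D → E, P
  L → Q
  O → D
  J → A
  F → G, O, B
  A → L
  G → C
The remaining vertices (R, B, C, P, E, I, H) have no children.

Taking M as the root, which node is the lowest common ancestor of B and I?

M

B's ancestor chain is B, F, Q, L, A, J, N, M and I's is I, K, M; they first meet at M.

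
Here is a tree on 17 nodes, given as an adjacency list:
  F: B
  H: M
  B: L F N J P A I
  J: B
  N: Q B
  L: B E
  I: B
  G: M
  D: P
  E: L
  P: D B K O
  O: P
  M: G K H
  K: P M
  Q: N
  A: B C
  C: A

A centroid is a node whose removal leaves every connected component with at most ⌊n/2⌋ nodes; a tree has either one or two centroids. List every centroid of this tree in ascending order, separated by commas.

B

If B is removed the pieces have sizes 7, 2, 2, 2, 1, 1, 1, all ≤ ⌊17/2⌋ = 8.
Every other node leaves some component of size > 8, so the centroid is unique.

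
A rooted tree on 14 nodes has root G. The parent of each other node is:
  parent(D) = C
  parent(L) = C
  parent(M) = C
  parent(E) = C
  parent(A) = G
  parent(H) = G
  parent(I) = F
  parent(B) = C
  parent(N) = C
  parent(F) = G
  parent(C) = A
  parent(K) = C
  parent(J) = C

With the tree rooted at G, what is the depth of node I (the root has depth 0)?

2

Path from G to I: G – F – I, which has 2 edges.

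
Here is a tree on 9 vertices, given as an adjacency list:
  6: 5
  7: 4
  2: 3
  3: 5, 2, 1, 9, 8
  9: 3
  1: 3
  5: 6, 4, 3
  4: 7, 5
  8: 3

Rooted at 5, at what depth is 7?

Climbing from 7 to the root: 7–4–5. That's 2 steps.

2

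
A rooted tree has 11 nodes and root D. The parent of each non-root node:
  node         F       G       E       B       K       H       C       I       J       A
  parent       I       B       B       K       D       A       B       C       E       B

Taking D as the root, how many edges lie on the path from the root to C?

3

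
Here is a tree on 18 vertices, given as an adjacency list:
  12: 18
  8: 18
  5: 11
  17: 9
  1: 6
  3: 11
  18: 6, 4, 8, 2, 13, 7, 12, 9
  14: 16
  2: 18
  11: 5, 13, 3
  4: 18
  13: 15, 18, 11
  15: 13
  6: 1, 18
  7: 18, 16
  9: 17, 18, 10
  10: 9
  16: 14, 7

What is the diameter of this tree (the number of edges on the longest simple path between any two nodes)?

6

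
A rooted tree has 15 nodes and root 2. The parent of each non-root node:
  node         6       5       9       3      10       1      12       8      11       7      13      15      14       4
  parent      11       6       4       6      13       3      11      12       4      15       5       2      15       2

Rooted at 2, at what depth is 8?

2 → 4 → 11 → 12 → 8 — 4 edges.

4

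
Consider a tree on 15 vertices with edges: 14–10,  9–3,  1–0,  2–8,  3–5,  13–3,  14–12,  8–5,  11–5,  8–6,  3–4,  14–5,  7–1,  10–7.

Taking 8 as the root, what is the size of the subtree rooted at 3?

3's subtree: {3, 13, 9, 4}, size 4.

4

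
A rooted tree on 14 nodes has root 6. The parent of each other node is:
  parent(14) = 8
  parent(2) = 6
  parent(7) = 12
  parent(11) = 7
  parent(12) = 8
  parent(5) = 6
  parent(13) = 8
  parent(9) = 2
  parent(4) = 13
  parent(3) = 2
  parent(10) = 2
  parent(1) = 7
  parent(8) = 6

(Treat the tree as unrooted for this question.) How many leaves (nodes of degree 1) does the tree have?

The leaves are 1, 3, 4, 5, 9, 10, 11, 14.
That is 8 leaves.

8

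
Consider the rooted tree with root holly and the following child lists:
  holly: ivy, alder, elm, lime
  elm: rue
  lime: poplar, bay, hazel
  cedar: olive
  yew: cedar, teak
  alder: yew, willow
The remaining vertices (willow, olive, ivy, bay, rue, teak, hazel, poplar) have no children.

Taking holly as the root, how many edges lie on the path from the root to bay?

2

Climbing from bay to the root: bay → lime → holly. That's 2 steps.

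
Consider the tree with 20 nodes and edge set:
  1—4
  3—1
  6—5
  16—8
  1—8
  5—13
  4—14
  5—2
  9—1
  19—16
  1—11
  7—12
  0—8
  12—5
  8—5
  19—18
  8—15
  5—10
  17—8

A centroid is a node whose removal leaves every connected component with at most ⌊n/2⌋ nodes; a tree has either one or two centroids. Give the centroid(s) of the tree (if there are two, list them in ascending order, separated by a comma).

Removing 8 splits the tree into components of sizes 7, 6, 3, 1, 1, 1; the largest is 7 ≤ ⌊20/2⌋ = 10.
Every other node leaves some component of size > 10, so the centroid is unique.

8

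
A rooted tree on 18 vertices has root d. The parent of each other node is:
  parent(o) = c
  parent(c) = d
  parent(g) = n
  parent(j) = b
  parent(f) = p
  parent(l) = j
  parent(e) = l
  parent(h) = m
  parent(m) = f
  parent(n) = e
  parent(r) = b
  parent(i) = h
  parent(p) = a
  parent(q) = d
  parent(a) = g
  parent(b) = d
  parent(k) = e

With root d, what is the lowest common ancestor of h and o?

d

Path h→root: h m f p a g n e l j b d; path o→root: o c d.
First common node: d.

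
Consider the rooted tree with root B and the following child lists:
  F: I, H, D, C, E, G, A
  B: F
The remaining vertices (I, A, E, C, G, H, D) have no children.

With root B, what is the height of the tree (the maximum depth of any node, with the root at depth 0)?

2

C sits deepest: B → F → C — 2 edges from the root.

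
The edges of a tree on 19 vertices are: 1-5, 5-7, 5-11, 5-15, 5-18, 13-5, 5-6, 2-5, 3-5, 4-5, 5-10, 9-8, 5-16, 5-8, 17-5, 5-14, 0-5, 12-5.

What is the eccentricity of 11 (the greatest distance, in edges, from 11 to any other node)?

3

Distances from 11 peak at 3, attained at 9.
11 – 5 – 8 – 9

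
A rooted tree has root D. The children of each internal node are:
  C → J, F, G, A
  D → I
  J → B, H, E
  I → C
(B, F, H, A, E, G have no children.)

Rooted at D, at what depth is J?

Climbing from J to the root: J–C–I–D. That's 3 steps.

3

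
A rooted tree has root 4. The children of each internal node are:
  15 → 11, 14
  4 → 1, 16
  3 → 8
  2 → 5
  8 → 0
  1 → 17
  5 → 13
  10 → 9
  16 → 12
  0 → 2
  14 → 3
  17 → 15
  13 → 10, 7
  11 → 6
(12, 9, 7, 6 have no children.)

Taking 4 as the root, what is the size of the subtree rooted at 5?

5

The subtree rooted at 5 contains: 5, 13, 7, 10, 9 — 5 nodes.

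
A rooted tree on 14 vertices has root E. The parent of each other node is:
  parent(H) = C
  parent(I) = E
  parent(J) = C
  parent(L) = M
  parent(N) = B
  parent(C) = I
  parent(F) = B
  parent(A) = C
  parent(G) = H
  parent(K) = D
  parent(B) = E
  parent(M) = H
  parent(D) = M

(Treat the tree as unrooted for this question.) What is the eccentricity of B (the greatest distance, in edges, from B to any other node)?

7

Distances from B peak at 7, attained at K.
B–E–I–C–H–M–D–K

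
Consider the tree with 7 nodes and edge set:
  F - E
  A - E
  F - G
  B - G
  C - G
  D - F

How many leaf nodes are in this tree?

4

Degree-1 nodes: A, B, C, D — 4 of them.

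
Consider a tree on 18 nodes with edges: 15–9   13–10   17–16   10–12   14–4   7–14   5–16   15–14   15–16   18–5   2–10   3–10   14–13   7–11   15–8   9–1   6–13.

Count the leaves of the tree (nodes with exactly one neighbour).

10

Exactly 10 nodes have a single neighbour: 1, 2, 3, 4, 6, 8, 11, 12, 17, 18.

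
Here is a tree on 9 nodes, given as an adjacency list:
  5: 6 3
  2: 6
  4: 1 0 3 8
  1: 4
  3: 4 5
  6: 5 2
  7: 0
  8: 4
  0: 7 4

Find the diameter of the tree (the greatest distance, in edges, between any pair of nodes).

Starting from 7, a farthest node is 2 at distance 6.
One longest path: 7-0-4-3-5-6-2.
So the diameter is 6.

6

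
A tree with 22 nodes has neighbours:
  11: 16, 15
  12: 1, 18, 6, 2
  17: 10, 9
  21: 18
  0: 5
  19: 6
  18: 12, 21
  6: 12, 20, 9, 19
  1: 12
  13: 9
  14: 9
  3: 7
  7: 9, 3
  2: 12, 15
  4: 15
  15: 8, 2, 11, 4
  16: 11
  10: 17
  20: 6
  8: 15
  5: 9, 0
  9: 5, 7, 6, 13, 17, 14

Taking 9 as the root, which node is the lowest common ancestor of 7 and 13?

Ancestors of 7 (toward the root): 7, 9.
Ancestors of 13: 13, 9.
The deepest node appearing in both lists is 9.

9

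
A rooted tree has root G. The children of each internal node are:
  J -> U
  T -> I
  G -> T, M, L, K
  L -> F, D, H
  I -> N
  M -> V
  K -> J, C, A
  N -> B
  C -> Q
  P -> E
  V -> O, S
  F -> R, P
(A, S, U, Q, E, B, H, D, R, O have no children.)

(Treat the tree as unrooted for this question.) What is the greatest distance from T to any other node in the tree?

5

A farthest node from T is E.
The path T – G – L – F – P – E has 5 edges.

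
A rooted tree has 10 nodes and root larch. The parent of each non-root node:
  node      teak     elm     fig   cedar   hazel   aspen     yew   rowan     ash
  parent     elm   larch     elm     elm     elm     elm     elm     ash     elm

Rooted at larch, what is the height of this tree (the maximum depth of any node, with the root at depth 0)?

3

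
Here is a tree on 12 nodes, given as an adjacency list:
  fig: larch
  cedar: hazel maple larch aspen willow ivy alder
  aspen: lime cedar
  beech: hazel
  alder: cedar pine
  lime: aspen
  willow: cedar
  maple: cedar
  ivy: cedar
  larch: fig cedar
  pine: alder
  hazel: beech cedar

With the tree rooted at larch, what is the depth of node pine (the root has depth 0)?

Climbing from pine to the root: pine – alder – cedar – larch. That's 3 steps.

3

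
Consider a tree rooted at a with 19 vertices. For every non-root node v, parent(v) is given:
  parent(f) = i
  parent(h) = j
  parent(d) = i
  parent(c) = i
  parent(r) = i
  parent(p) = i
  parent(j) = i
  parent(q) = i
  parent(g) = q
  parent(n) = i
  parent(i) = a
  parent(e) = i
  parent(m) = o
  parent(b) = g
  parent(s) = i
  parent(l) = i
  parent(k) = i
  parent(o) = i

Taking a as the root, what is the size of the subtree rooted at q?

3

Descendants of q (including itself): q, g, b. That's 3.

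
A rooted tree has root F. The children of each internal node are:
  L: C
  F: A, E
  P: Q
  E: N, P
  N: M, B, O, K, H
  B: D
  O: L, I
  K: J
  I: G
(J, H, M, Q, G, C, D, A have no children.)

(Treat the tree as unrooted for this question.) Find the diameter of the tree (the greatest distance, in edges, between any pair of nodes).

BFS from A reaches C last, at distance 6; BFS from C confirms no node is farther.
Path: A-F-E-N-O-L-C.

6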